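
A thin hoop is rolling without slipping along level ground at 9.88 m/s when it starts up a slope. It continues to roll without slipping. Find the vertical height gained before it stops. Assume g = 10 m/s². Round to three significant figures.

h ≈ 9.76 m

With I = MR², the ratio k = I/(MR²) is 1.
Since it rolls without slipping, ω = v/R and KE = ½Mv² + ½Iω² = ½(1+k)Mv² = Mv².
At the top the kinetic energy is zero, so Mv₀² = Mgh.
Thus h = (1+k)v₀²/(2g) = 2 × 9.88² / (2 × 10) ≈ 9.76 m.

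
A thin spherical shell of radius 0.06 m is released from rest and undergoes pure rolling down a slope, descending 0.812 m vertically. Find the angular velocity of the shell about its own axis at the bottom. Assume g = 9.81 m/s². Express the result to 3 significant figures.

With I = (2/3)MR², the ratio k = I/(MR²) is 2/3.
Since it rolls without slipping, ω = v/R and KE = ½Mv² + ½Iω² = ½(1+k)Mv² = (5/6)Mv².
Energy conservation Mgh = ½(1+k)Mv² gives v = √(2gh/(1+k)) = √(2 × 9.81 × 0.812 / 1.667) = 3.092 m/s.
The angular speed follows from ω = v/R = 3.092/0.06 ≈ 51.5 rad/s.

ω ≈ 51.5 rad/s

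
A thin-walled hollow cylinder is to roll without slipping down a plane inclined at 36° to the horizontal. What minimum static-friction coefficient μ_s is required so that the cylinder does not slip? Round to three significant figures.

μ_min ≈ 0.363

With I = MR², the ratio k = I/(MR²) is 1.
Along the incline Mg sinθ − f = Ma, and torque about the center fR = Iα = kMR²(a/R) gives f = kMa.
These give a = g sinθ/(1+k) and the required friction f = kMg sinθ/(1+k).
The normal force is N = Mg cosθ, so μ_min = f/N = k tanθ/(1+k).
μ_min = 1 × tan36° / 2 ≈ 0.363.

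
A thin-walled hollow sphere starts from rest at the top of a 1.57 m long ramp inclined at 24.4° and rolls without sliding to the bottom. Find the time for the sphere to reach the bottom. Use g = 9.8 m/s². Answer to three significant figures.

The moment of inertia is (2/3)MR², giving k ≡ I/(MR²) = 2/3.
Along the incline Mg sinθ − f = Ma, and torque about the center fR = Iα = kMR²(a/R) gives f = kMa.
Hence a = g sinθ/(1+k) = 9.8×sin24.4°/1.667 = 2.429 m/s².
With constant a from rest, t = √(2L/a) = √(2·1.57/2.429) ≈ 1.14 s.

t ≈ 1.14 s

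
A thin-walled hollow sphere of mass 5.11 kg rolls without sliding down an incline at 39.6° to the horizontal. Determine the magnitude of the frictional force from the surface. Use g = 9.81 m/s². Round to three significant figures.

f ≈ 12.8 N

The moment of inertia is (2/3)MR², giving k ≡ I/(MR²) = 2/3.
Along the incline Mg sinθ − f = Ma, and torque about the center fR = Iα = kMR²(a/R) gives f = kMa.
Combining, a = g sinθ/(1+k) and f = kMa = kMg sinθ/(1+k).
f = (2/3) × 5.11 × 9.81 × sin39.6° / 1.667 ≈ 12.8 N.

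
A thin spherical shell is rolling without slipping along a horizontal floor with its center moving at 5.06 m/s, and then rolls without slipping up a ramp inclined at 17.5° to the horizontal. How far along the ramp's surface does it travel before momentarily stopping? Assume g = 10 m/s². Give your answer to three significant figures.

d ≈ 7.10 m

For this body I = (2/3)MR², i.e. k = I/(MR²) = 2/3.
The rolling condition ω = v/R makes the rotational term ½I(v/R)² = ½kMv², so KE_total = ½(1+k)Mv² = (5/6)Mv².
Setting this equal to Mgh gives the vertical rise h = (1+k)v₀²/(2g) = 1.667×5.06²/(2×10) = 2.134 m.
The distance along the slope is d = h/sinθ = 2.134/sin17.5° ≈ 7.10 m.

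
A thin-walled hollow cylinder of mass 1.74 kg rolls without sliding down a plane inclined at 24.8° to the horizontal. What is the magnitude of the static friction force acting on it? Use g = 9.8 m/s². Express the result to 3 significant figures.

The moment of inertia is MR², giving k ≡ I/(MR²) = 1.
Translational: Mg sinθ − f = Ma. Rotational about the CM: fR = Iα = kMRa, so f = kMa.
Combining, a = g sinθ/(1+k) and f = kMa = kMg sinθ/(1+k).
f = 1 × 1.74 × 9.8 × sin24.8° / 2 ≈ 3.58 N.

f ≈ 3.58 N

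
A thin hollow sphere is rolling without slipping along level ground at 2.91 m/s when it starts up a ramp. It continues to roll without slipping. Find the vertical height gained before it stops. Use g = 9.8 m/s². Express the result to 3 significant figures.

The moment of inertia is (2/3)MR², giving k ≡ I/(MR²) = 2/3.
Pure rolling means v = ωR; then KE = ½Mv² + ½I(v/R)² = ½(1+k)Mv² = (5/6)Mv².
At the top the kinetic energy is zero, so (5/6)Mv₀² = Mgh.
Thus h = (1+k)v₀²/(2g) = 1.667 × 2.91² / (2 × 9.8) ≈ 0.720 m.

h ≈ 0.720 m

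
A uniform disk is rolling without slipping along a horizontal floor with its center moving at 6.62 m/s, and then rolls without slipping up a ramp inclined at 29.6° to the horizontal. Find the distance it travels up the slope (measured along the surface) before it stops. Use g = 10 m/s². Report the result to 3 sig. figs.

For this body I = (1/2)MR², i.e. k = I/(MR²) = 0.5.
Since it rolls without slipping, ω = v/R and KE = ½Mv² + ½Iω² = ½(1+k)Mv² = (3/4)Mv².
Setting this equal to Mgh gives the vertical rise h = (1+k)v₀²/(2g) = 1.5×6.62²/(2×10) = 3.287 m.
Along the incline, d = h/sinθ = 3.287/sin29.6° ≈ 6.65 m.

d ≈ 6.65 m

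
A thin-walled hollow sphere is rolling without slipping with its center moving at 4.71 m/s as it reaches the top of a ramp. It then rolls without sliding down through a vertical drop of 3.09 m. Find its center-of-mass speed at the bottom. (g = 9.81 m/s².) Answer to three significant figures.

Here I = (2/3)MR², so the shape factor k = I/(MR²) = 2/3.
Since it rolls without slipping, ω = v/R and KE = ½Mv² + ½Iω² = ½(1+k)Mv² = (5/6)Mv².
Energy conservation: (5/6)Mv₀² + Mgh = (5/6)Mv², so v² = v₀² + 2gh/(1+k).
v = √(4.71² + 2×9.81×3.09/1.667) = √58.56 ≈ 7.65 m/s.

v ≈ 7.65 m/s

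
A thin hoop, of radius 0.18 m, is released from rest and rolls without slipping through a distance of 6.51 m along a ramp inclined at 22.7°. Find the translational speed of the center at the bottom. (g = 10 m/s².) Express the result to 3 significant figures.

v ≈ 5.01 m/s

With I = MR², the ratio k = I/(MR²) is 1.
Rolling without slipping gives ω = v/R, so the total kinetic energy is ½Mv² + ½Iω² = ½(1+k)Mv² = Mv².
The vertical drop is h = L sinθ = 6.51 × sin22.7° = 2.512 m.
Energy conservation: Mgh = Mv², so v = √(2gh/(1+k)) = √(2 × 10 × 2.512 / 2) ≈ 5.01 m/s.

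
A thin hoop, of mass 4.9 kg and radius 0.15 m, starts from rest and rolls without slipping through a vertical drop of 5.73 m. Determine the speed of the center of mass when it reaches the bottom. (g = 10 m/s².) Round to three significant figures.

v ≈ 7.57 m/s

Here I = MR², so the shape factor k = I/(MR²) = 1.
The rolling condition ω = v/R makes the rotational term ½I(v/R)² = ½kMv², so KE_total = ½(1+k)Mv² = Mv².
Setting Mgh = Mv² gives v = √(2gh/(1+k)) = √(2·10·5.73/2) ≈ 7.57 m/s.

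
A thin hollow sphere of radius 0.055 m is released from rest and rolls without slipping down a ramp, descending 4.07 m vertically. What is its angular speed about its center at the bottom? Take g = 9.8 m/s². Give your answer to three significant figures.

ω ≈ 126 rad/s

With I = (2/3)MR², the ratio k = I/(MR²) is 2/3.
Since it rolls without slipping, ω = v/R and KE = ½Mv² + ½Iω² = ½(1+k)Mv² = (5/6)Mv².
Energy conservation Mgh = ½(1+k)Mv² gives v = √(2gh/(1+k)) = √(2 × 9.8 × 4.07 / 1.667) = 6.918 m/s.
Then ω = v/R = 6.918 / 0.055 ≈ 126 rad/s.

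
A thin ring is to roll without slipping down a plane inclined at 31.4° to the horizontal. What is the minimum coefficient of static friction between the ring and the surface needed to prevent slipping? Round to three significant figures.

μ_min ≈ 0.305

The moment of inertia is MR², giving k ≡ I/(MR²) = 1.
Newton's second law down the slope: Mg sinθ − f = Ma. The torque equation fR = Iα (with α = a/R) gives f = kMa.
These give a = g sinθ/(1+k) and the required friction f = kMg sinθ/(1+k).
The normal force is N = Mg cosθ, so μ_min = f/N = k tanθ/(1+k).
μ_min = 1 × tan31.4° / 2 ≈ 0.305.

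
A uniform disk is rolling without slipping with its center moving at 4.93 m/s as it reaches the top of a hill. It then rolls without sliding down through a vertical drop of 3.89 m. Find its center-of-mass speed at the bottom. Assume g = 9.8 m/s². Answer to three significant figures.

With I = (1/2)MR², the ratio k = I/(MR²) is 0.5.
Since it rolls without slipping, ω = v/R and KE = ½Mv² + ½Iω² = ½(1+k)Mv² = (3/4)Mv².
Conserving energy between top and bottom: (3/4)Mv² = (3/4)Mv₀² + Mgh, hence v² = v₀² + 2gh/(1+k).
v = √(4.93² + 2×9.8×3.89/1.5) = √75.13 ≈ 8.67 m/s.

v ≈ 8.67 m/s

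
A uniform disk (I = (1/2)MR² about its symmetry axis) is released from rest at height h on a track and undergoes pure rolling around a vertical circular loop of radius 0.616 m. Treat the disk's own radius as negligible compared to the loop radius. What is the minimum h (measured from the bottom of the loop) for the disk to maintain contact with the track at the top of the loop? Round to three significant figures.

For this body I = (1/2)MR², i.e. k = I/(MR²) = 0.5.
At the top of the loop, the minimum-contact condition is Mg = Mv_top²/r, so v_top² = gr.
With ω = v/R, the kinetic energy at speed v is ½(1+k)Mv² = (3/4)Mv².
Energy conservation from release (height h) to the top (height 2r): Mgh = Mg(2r) + (3/4)M·gr.
Thus h_min = 2r + (1+k)r/2 = r(2 + 1.5/2) = 0.616 × 2.75 ≈ 1.69 m.

h_min ≈ 1.69 m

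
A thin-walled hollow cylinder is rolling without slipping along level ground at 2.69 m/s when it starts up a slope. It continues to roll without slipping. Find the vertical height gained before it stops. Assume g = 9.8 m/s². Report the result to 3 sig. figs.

h ≈ 0.738 m

Here I = MR², so the shape factor k = I/(MR²) = 1.
Pure rolling means v = ωR; then KE = ½Mv² + ½I(v/R)² = ½(1+k)Mv² = Mv².
At the top the kinetic energy is zero, so Mv₀² = Mgh.
Thus h = (1+k)v₀²/(2g) = 2 × 2.69² / (2 × 9.8) ≈ 0.738 m.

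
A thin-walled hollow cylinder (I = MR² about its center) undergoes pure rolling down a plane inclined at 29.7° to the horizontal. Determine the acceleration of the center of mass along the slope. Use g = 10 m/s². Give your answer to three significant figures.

With I = MR², the ratio k = I/(MR²) is 1.
Newton's second law down the slope: Mg sinθ − f = Ma. The torque equation fR = Iα (with α = a/R) gives f = kMa.
Eliminating f: Mg sinθ = (1+k)Ma, so a = g sinθ/(1+k) = 10 × sin29.7° / 2 ≈ 2.48 m/s².

a ≈ 2.48 m/s²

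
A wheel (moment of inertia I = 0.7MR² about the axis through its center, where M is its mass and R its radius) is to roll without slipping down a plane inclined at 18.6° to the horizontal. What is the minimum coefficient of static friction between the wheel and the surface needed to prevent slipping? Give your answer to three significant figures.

μ_min ≈ 0.139

With I = 0.7MR², the ratio k = I/(MR²) is 0.7.
Translational: Mg sinθ − f = Ma. Rotational about the CM: fR = Iα = kMRa, so f = kMa.
These give a = g sinθ/(1+k) and the required friction f = kMg sinθ/(1+k).
With N = Mg cosθ, the no-slip condition f ≤ μN gives μ_min = f/N = k tanθ/(1+k).
μ_min = 0.7 × tan18.6° / 1.7 ≈ 0.139.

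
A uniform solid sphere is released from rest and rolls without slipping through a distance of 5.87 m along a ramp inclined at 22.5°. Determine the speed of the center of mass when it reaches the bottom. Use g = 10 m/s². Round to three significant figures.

For this body I = (2/5)MR², i.e. k = I/(MR²) = 0.4.
The rolling condition ω = v/R makes the rotational term ½I(v/R)² = ½kMv², so KE_total = ½(1+k)Mv² = (7/10)Mv².
The vertical drop is h = L sinθ = 5.87 × sin22.5° = 2.246 m.
Setting Mgh = (7/10)Mv² gives v = √(2gh/(1+k)) = √(2·10·2.246/1.4) ≈ 5.66 m/s.

v ≈ 5.66 m/s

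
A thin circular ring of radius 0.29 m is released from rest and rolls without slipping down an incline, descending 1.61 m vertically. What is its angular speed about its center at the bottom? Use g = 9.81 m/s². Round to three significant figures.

The moment of inertia is MR², giving k ≡ I/(MR²) = 1.
Since it rolls without slipping, ω = v/R and KE = ½Mv² + ½Iω² = ½(1+k)Mv² = Mv².
Energy conservation Mgh = ½(1+k)Mv² gives v = √(2gh/(1+k)) = √(2 × 9.81 × 1.61 / 2) = 3.974 m/s.
The angular speed follows from ω = v/R = 3.974/0.29 ≈ 13.7 rad/s.

ω ≈ 13.7 rad/s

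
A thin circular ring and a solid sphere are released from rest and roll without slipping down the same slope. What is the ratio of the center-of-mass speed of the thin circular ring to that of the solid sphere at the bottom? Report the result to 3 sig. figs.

Each satisfies Mgh = ½(1+k)Mv² with k = I/(MR²), so v ∝ 1/√(1+k).
For the thin circular ring k = 1; for the solid sphere k = 0.4.
v₁/v₂ = √((1+k₂)/(1+k₁)) = √(1.4/2) ≈ 0.837.

v_ratio ≈ 0.837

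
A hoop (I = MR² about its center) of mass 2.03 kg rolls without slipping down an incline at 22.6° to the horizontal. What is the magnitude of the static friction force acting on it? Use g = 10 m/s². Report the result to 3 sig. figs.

f ≈ 3.90 N

With I = MR², the ratio k = I/(MR²) is 1.
Newton's second law down the slope: Mg sinθ − f = Ma. The torque equation fR = Iα (with α = a/R) gives f = kMa.
Combining, a = g sinθ/(1+k) and f = kMa = kMg sinθ/(1+k).
f = 1 × 2.03 × 10 × sin22.6° / 2 ≈ 3.90 N.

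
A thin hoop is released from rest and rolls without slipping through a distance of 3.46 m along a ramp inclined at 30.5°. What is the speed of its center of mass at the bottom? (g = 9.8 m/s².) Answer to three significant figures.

For this body I = MR², i.e. k = I/(MR²) = 1.
Pure rolling means v = ωR; then KE = ½Mv² + ½I(v/R)² = ½(1+k)Mv² = Mv².
The vertical drop is h = L sinθ = 3.46 × sin30.5° = 1.756 m.
Energy conservation: Mgh = Mv², so v = √(2gh/(1+k)) = √(2 × 9.8 × 1.756 / 2) ≈ 4.15 m/s.

v ≈ 4.15 m/s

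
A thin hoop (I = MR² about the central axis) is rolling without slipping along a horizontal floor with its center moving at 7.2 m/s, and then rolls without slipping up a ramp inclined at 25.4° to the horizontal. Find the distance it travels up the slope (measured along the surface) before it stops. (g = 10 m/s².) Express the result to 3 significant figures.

d ≈ 12.1 m

The moment of inertia is MR², giving k ≡ I/(MR²) = 1.
Rolling without slipping gives ω = v/R, so the total kinetic energy is ½Mv² + ½Iω² = ½(1+k)Mv² = Mv².
Setting this equal to Mgh gives the vertical rise h = (1+k)v₀²/(2g) = 2×7.2²/(2×10) = 5.184 m.
Along the incline, d = h/sinθ = 5.184/sin25.4° ≈ 12.1 m.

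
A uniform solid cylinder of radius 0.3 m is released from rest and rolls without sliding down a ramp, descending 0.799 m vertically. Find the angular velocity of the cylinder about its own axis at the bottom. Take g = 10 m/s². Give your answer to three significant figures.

ω ≈ 10.9 rad/s

The moment of inertia is (1/2)MR², giving k ≡ I/(MR²) = 0.5.
Since it rolls without slipping, ω = v/R and KE = ½Mv² + ½Iω² = ½(1+k)Mv² = (3/4)Mv².
Energy conservation Mgh = ½(1+k)Mv² gives v = √(2gh/(1+k)) = √(2 × 10 × 0.799 / 1.5) = 3.264 m/s.
Then ω = v/R = 3.264 / 0.3 ≈ 10.9 rad/s.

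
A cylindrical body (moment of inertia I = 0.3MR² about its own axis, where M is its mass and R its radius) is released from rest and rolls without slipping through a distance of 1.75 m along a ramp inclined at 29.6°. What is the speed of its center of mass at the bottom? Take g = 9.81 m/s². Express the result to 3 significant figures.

The moment of inertia is 0.3MR², giving k ≡ I/(MR²) = 0.3.
The rolling condition ω = v/R makes the rotational term ½I(v/R)² = ½kMv², so KE_total = ½(1+k)Mv² = (13/20)Mv².
The vertical drop is h = L sinθ = 1.75 × sin29.6° = 0.8644 m.
Setting Mgh = (13/20)Mv² gives v = √(2gh/(1+k)) = √(2·9.81·0.8644/1.3) ≈ 3.61 m/s.

v ≈ 3.61 m/s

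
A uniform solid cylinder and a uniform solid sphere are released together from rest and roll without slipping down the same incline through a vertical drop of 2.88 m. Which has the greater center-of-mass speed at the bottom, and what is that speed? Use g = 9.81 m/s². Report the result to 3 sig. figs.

the uniform solid sphere, at v ≈ 6.35 m/s

For rolling without slipping, Mgh = ½(1+k)Mv² where k = I/(MR²), so v = √(2gh/(1+k)).
Uniform solid cylinder: k = 0.5, giving v = √(2×9.81×2.88/1.5) = 6.138 m/s.
Uniform solid sphere: k = 0.4, giving v = √(2×9.81×2.88/1.4) = 6.353 m/s.
The smaller k wins: the uniform solid sphere, at ≈ 6.35 m/s.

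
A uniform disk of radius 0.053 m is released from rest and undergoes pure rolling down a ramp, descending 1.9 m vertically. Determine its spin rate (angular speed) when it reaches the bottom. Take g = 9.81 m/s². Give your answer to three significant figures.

ω ≈ 94.1 rad/s

The moment of inertia is (1/2)MR², giving k ≡ I/(MR²) = 0.5.
Pure rolling means v = ωR; then KE = ½Mv² + ½I(v/R)² = ½(1+k)Mv² = (3/4)Mv².
Energy conservation Mgh = ½(1+k)Mv² gives v = √(2gh/(1+k)) = √(2 × 9.81 × 1.9 / 1.5) = 4.985 m/s.
Then ω = v/R = 4.985 / 0.053 ≈ 94.1 rad/s.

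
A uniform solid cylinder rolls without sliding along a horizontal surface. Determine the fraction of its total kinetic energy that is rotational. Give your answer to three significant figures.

fraction ≈ 0.333

The moment of inertia is (1/2)MR², giving k ≡ I/(MR²) = 0.5.
Since ω = v/R, the translational part is ½Mv² and the rotational part is ½I(v/R)² = ½kMv²; the total is ½(1+k)Mv².
The rotational fraction is therefore k/(1+k) = 0.5/1.5 ≈ 0.333.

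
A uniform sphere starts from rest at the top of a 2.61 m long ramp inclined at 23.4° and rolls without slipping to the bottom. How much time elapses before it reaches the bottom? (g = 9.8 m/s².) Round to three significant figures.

t ≈ 1.37 s

For this body I = (2/5)MR², i.e. k = I/(MR²) = 0.4.
Newton's second law down the slope: Mg sinθ − f = Ma. The torque equation fR = Iα (with α = a/R) gives f = kMa.
Hence a = g sinθ/(1+k) = 9.8×sin23.4°/1.4 = 2.78 m/s².
With constant a from rest, t = √(2L/a) = √(2·2.61/2.78) ≈ 1.37 s.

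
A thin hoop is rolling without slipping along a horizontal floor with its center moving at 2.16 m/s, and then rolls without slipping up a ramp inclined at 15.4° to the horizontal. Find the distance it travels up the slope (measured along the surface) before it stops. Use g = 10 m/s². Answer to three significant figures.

d ≈ 1.76 m

With I = MR², the ratio k = I/(MR²) is 1.
The rolling condition ω = v/R makes the rotational term ½I(v/R)² = ½kMv², so KE_total = ½(1+k)Mv² = Mv².
Setting this equal to Mgh gives the vertical rise h = (1+k)v₀²/(2g) = 2×2.16²/(2×10) = 0.4666 m.
Along the incline, d = h/sinθ = 0.4666/sin15.4° ≈ 1.76 m.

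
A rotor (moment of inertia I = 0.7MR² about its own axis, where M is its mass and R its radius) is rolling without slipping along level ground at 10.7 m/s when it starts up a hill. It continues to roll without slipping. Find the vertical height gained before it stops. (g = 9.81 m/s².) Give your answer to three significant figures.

The moment of inertia is 0.7MR², giving k ≡ I/(MR²) = 0.7.
Rolling without slipping gives ω = v/R, so the total kinetic energy is ½Mv² + ½Iω² = ½(1+k)Mv² = (17/20)Mv².
At the top the kinetic energy is zero, so (17/20)Mv₀² = Mgh.
Thus h = (1+k)v₀²/(2g) = 1.7 × 10.7² / (2 × 9.81) ≈ 9.92 m.

h ≈ 9.92 m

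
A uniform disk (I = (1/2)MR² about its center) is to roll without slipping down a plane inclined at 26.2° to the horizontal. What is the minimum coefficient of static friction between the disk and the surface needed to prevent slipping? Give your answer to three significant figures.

μ_min ≈ 0.164

For this body I = (1/2)MR², i.e. k = I/(MR²) = 0.5.
Newton's second law down the slope: Mg sinθ − f = Ma. The torque equation fR = Iα (with α = a/R) gives f = kMa.
These give a = g sinθ/(1+k) and the required friction f = kMg sinθ/(1+k).
With N = Mg cosθ, the no-slip condition f ≤ μN gives μ_min = f/N = k tanθ/(1+k).
μ_min = 0.5 × tan26.2° / 1.5 ≈ 0.164.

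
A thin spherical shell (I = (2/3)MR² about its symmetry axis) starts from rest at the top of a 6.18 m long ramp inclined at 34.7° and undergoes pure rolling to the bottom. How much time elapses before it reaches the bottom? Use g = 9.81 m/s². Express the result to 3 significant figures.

For this body I = (2/3)MR², i.e. k = I/(MR²) = 2/3.
Translational: Mg sinθ − f = Ma. Rotational about the CM: fR = Iα = kMRa, so f = kMa.
Hence a = g sinθ/(1+k) = 9.81×sin34.7°/1.667 = 3.351 m/s².
With constant a from rest, t = √(2L/a) = √(2·6.18/3.351) ≈ 1.92 s.

t ≈ 1.92 s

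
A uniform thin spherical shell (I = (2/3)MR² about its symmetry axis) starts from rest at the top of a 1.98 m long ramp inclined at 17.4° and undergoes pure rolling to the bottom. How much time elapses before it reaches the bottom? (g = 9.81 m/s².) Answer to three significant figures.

t ≈ 1.50 s

With I = (2/3)MR², the ratio k = I/(MR²) is 2/3.
Newton's second law down the slope: Mg sinθ − f = Ma. The torque equation fR = Iα (with α = a/R) gives f = kMa.
Hence a = g sinθ/(1+k) = 9.81×sin17.4°/1.667 = 1.76 m/s².
With constant a from rest, t = √(2L/a) = √(2·1.98/1.76) ≈ 1.50 s.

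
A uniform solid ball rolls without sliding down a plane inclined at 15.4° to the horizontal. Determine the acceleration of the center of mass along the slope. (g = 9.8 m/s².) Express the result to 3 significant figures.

a ≈ 1.86 m/s²

Here I = (2/5)MR², so the shape factor k = I/(MR²) = 0.4.
Along the incline Mg sinθ − f = Ma, and torque about the center fR = Iα = kMR²(a/R) gives f = kMa.
Eliminating f: Mg sinθ = (1+k)Ma, so a = g sinθ/(1+k) = 9.8 × sin15.4° / 1.4 ≈ 1.86 m/s².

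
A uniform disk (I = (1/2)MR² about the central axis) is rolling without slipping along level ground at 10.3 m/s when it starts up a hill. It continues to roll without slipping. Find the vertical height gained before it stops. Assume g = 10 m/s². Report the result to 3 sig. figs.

Here I = (1/2)MR², so the shape factor k = I/(MR²) = 0.5.
Since it rolls without slipping, ω = v/R and KE = ½Mv² + ½Iω² = ½(1+k)Mv² = (3/4)Mv².
At the top the kinetic energy is zero, so (3/4)Mv₀² = Mgh.
Thus h = (1+k)v₀²/(2g) = 1.5 × 10.3² / (2 × 10) ≈ 7.96 m.

h ≈ 7.96 m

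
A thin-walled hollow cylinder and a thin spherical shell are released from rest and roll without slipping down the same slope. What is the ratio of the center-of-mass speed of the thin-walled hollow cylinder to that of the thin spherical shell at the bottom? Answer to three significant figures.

v_ratio ≈ 0.913

Each satisfies Mgh = ½(1+k)Mv² with k = I/(MR²), so v ∝ 1/√(1+k).
For the thin-walled hollow cylinder k = 1; for the thin spherical shell k = 2/3.
v₁/v₂ = √((1+k₂)/(1+k₁)) = √(1.667/2) ≈ 0.913.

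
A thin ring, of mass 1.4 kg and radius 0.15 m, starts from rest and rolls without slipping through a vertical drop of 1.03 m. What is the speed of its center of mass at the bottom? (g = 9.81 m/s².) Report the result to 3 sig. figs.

For this body I = MR², i.e. k = I/(MR²) = 1.
Rolling without slipping gives ω = v/R, so the total kinetic energy is ½Mv² + ½Iω² = ½(1+k)Mv² = Mv².
Setting Mgh = Mv² gives v = √(2gh/(1+k)) = √(2·9.81·1.03/2) ≈ 3.18 m/s.

v ≈ 3.18 m/s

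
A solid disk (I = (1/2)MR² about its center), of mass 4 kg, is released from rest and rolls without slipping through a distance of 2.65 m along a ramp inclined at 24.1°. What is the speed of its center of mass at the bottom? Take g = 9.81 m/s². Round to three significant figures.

v ≈ 3.76 m/s

With I = (1/2)MR², the ratio k = I/(MR²) is 0.5.
Since it rolls without slipping, ω = v/R and KE = ½Mv² + ½Iω² = ½(1+k)Mv² = (3/4)Mv².
The vertical drop is h = L sinθ = 2.65 × sin24.1° = 1.082 m.
Energy conservation: Mgh = (3/4)Mv², so v = √(2gh/(1+k)) = √(2 × 9.81 × 1.082 / 1.5) ≈ 3.76 m/s.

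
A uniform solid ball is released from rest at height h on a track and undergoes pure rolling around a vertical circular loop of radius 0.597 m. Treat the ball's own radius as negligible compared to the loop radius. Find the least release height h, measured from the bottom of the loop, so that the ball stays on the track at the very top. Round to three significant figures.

For this body I = (2/5)MR², i.e. k = I/(MR²) = 0.4.
At the top, contact is just lost when gravity alone supplies the centripetal force: Mg = Mv_top²/r, i.e. v_top² = gr.
With ω = v/R, the kinetic energy at speed v is ½(1+k)Mv² = (7/10)Mv².
Energy conservation from release (height h) to the top (height 2r): Mgh = Mg(2r) + (7/10)M·gr.
Thus h_min = 2r + (1+k)r/2 = r(2 + 1.4/2) = 0.597 × 2.7 ≈ 1.61 m.

h_min ≈ 1.61 m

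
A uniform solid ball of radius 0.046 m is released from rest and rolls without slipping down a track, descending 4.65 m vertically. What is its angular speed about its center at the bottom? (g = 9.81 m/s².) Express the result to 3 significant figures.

With I = (2/5)MR², the ratio k = I/(MR²) is 0.4.
Pure rolling means v = ωR; then KE = ½Mv² + ½I(v/R)² = ½(1+k)Mv² = (7/10)Mv².
Energy conservation Mgh = ½(1+k)Mv² gives v = √(2gh/(1+k)) = √(2 × 9.81 × 4.65 / 1.4) = 8.073 m/s.
The angular speed follows from ω = v/R = 8.073/0.046 ≈ 175 rad/s.

ω ≈ 175 rad/s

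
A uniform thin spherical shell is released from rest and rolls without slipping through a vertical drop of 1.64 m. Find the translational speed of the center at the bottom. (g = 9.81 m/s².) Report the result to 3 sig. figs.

For this body I = (2/3)MR², i.e. k = I/(MR²) = 2/3.
The rolling condition ω = v/R makes the rotational term ½I(v/R)² = ½kMv², so KE_total = ½(1+k)Mv² = (5/6)Mv².
Energy conservation: Mgh = (5/6)Mv², so v = √(2gh/(1+k)) = √(2 × 9.81 × 1.64 / 1.667) ≈ 4.39 m/s.

v ≈ 4.39 m/s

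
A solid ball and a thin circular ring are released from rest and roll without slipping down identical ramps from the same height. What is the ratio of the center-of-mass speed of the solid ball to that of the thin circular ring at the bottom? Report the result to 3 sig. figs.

Each satisfies Mgh = ½(1+k)Mv² with k = I/(MR²), so v ∝ 1/√(1+k).
For the solid ball k = 0.4; for the thin circular ring k = 1.
v₁/v₂ = √((1+k₂)/(1+k₁)) = √(2/1.4) ≈ 1.20.

v_ratio ≈ 1.20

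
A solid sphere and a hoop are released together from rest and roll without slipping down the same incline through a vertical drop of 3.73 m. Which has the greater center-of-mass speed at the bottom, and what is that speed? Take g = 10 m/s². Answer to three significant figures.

the solid sphere, at v ≈ 7.30 m/s

For rolling without slipping, Mgh = ½(1+k)Mv² where k = I/(MR²), so v = √(2gh/(1+k)).
Solid sphere: k = 0.4, giving v = √(2×10×3.73/1.4) = 7.3 m/s.
Hoop: k = 1, giving v = √(2×10×3.73/2) = 6.107 m/s.
The smaller k wins: the solid sphere, at ≈ 7.30 m/s.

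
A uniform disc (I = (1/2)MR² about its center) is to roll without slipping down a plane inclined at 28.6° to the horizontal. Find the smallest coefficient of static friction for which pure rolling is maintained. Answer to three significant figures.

μ_min ≈ 0.182

Here I = (1/2)MR², so the shape factor k = I/(MR²) = 0.5.
Newton's second law down the slope: Mg sinθ − f = Ma. The torque equation fR = Iα (with α = a/R) gives f = kMa.
These give a = g sinθ/(1+k) and the required friction f = kMg sinθ/(1+k).
With N = Mg cosθ, the no-slip condition f ≤ μN gives μ_min = f/N = k tanθ/(1+k).
μ_min = 0.5 × tan28.6° / 1.5 ≈ 0.182.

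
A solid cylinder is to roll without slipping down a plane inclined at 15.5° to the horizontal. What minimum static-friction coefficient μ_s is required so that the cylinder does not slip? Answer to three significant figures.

μ_min ≈ 0.0924

With I = (1/2)MR², the ratio k = I/(MR²) is 0.5.
Newton's second law down the slope: Mg sinθ − f = Ma. The torque equation fR = Iα (with α = a/R) gives f = kMa.
These give a = g sinθ/(1+k) and the required friction f = kMg sinθ/(1+k).
With N = Mg cosθ, the no-slip condition f ≤ μN gives μ_min = f/N = k tanθ/(1+k).
μ_min = 0.5 × tan15.5° / 1.5 ≈ 0.0924.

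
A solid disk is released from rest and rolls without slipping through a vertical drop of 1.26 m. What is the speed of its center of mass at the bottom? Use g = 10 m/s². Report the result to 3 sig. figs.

v ≈ 4.10 m/s

With I = (1/2)MR², the ratio k = I/(MR²) is 0.5.
Rolling without slipping gives ω = v/R, so the total kinetic energy is ½Mv² + ½Iω² = ½(1+k)Mv² = (3/4)Mv².
Energy conservation: Mgh = (3/4)Mv², so v = √(2gh/(1+k)) = √(2 × 10 × 1.26 / 1.5) ≈ 4.10 m/s.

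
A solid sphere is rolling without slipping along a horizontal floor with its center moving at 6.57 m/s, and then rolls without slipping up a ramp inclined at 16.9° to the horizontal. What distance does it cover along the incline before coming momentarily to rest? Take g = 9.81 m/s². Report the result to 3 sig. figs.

d ≈ 10.6 m

The moment of inertia is (2/5)MR², giving k ≡ I/(MR²) = 0.4.
Pure rolling means v = ωR; then KE = ½Mv² + ½I(v/R)² = ½(1+k)Mv² = (7/10)Mv².
Setting this equal to Mgh gives the vertical rise h = (1+k)v₀²/(2g) = 1.4×6.57²/(2×9.81) = 3.08 m.
Along the incline, d = h/sinθ = 3.08/sin16.9° ≈ 10.6 m.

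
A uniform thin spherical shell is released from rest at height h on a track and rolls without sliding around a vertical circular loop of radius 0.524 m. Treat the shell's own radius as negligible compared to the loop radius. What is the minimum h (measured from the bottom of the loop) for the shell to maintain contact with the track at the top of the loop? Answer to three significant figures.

The moment of inertia is (2/3)MR², giving k ≡ I/(MR²) = 2/3.
At the top of the loop, the minimum-contact condition is Mg = Mv_top²/r, so v_top² = gr.
With ω = v/R, the kinetic energy at speed v is ½(1+k)Mv² = (5/6)Mv².
Energy conservation from release (height h) to the top (height 2r): Mgh = Mg(2r) + (5/6)M·gr.
Thus h_min = 2r + (1+k)r/2 = r(2 + 1.667/2) = 0.524 × 2.833 ≈ 1.48 m.

h_min ≈ 1.48 m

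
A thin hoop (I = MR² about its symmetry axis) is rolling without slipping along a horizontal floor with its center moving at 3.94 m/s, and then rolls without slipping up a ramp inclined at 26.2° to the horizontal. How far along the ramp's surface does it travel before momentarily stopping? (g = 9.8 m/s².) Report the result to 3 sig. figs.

d ≈ 3.59 m

For this body I = MR², i.e. k = I/(MR²) = 1.
Pure rolling means v = ωR; then KE = ½Mv² + ½I(v/R)² = ½(1+k)Mv² = Mv².
Setting this equal to Mgh gives the vertical rise h = (1+k)v₀²/(2g) = 2×3.94²/(2×9.8) = 1.584 m.
Along the incline, d = h/sinθ = 1.584/sin26.2° ≈ 3.59 m.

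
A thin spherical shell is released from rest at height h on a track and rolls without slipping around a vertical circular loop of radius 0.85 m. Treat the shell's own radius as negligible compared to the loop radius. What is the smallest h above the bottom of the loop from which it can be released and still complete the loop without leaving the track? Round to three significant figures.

h_min ≈ 2.41 m

For this body I = (2/3)MR², i.e. k = I/(MR²) = 2/3.
At the top, contact is just lost when gravity alone supplies the centripetal force: Mg = Mv_top²/r, i.e. v_top² = gr.
With ω = v/R, the kinetic energy at speed v is ½(1+k)Mv² = (5/6)Mv².
Energy conservation from release (height h) to the top (height 2r): Mgh = Mg(2r) + (5/6)M·gr.
Thus h_min = 2r + (1+k)r/2 = r(2 + 1.667/2) = 0.85 × 2.833 ≈ 2.41 m.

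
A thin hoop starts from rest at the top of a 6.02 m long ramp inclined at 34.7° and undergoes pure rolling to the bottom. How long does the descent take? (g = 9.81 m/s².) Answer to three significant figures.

With I = MR², the ratio k = I/(MR²) is 1.
Newton's second law down the slope: Mg sinθ − f = Ma. The torque equation fR = Iα (with α = a/R) gives f = kMa.
Hence a = g sinθ/(1+k) = 9.81×sin34.7°/2 = 2.792 m/s².
Starting from rest, L = ½at², so t = √(2L/a) = √(2×6.02/2.792) ≈ 2.08 s.

t ≈ 2.08 s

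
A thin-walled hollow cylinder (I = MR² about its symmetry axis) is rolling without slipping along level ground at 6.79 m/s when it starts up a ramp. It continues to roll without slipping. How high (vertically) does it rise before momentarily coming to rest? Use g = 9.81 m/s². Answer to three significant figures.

For this body I = MR², i.e. k = I/(MR²) = 1.
Since it rolls without slipping, ω = v/R and KE = ½Mv² + ½Iω² = ½(1+k)Mv² = Mv².
At the top the kinetic energy is zero, so Mv₀² = Mgh.
Thus h = (1+k)v₀²/(2g) = 2 × 6.79² / (2 × 9.81) ≈ 4.70 m.

h ≈ 4.70 m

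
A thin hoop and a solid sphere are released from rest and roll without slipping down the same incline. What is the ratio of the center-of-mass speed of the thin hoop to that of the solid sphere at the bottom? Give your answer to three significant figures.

v_ratio ≈ 0.837

Each satisfies Mgh = ½(1+k)Mv² with k = I/(MR²), so v ∝ 1/√(1+k).
For the thin hoop k = 1; for the solid sphere k = 0.4.
v₁/v₂ = √((1+k₂)/(1+k₁)) = √(1.4/2) ≈ 0.837.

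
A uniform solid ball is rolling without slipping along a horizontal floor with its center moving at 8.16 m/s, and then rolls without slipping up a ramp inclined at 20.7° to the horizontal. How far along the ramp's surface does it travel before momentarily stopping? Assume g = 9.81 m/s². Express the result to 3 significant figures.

d ≈ 13.4 m

Here I = (2/5)MR², so the shape factor k = I/(MR²) = 0.4.
Rolling without slipping gives ω = v/R, so the total kinetic energy is ½Mv² + ½Iω² = ½(1+k)Mv² = (7/10)Mv².
Setting this equal to Mgh gives the vertical rise h = (1+k)v₀²/(2g) = 1.4×8.16²/(2×9.81) = 4.751 m.
Along the incline, d = h/sinθ = 4.751/sin20.7° ≈ 13.4 m.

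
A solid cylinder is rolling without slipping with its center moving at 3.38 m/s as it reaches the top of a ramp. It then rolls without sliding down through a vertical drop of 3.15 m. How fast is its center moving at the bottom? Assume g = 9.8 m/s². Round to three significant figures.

The moment of inertia is (1/2)MR², giving k ≡ I/(MR²) = 0.5.
Rolling without slipping gives ω = v/R, so the total kinetic energy is ½Mv² + ½Iω² = ½(1+k)Mv² = (3/4)Mv².
Energy conservation: (3/4)Mv₀² + Mgh = (3/4)Mv², so v² = v₀² + 2gh/(1+k).
v = √(3.38² + 2×9.8×3.15/1.5) = √52.58 ≈ 7.25 m/s.

v ≈ 7.25 m/s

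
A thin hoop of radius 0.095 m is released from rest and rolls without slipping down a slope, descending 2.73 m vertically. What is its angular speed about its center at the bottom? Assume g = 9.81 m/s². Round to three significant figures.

Here I = MR², so the shape factor k = I/(MR²) = 1.
The rolling condition ω = v/R makes the rotational term ½I(v/R)² = ½kMv², so KE_total = ½(1+k)Mv² = Mv².
Energy conservation Mgh = ½(1+k)Mv² gives v = √(2gh/(1+k)) = √(2 × 9.81 × 2.73 / 2) = 5.175 m/s.
The angular speed follows from ω = v/R = 5.175/0.095 ≈ 54.5 rad/s.

ω ≈ 54.5 rad/s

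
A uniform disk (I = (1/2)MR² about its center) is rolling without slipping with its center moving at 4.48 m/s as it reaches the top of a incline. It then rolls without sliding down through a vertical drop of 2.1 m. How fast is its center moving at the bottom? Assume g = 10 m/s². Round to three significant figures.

The moment of inertia is (1/2)MR², giving k ≡ I/(MR²) = 0.5.
Since it rolls without slipping, ω = v/R and KE = ½Mv² + ½Iω² = ½(1+k)Mv² = (3/4)Mv².
Energy conservation: (3/4)Mv₀² + Mgh = (3/4)Mv², so v² = v₀² + 2gh/(1+k).
v = √(4.48² + 2×10×2.1/1.5) = √48.07 ≈ 6.93 m/s.

v ≈ 6.93 m/s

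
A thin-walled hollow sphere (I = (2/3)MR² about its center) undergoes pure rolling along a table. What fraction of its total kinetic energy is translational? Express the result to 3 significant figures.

Here I = (2/3)MR², so the shape factor k = I/(MR²) = 2/3.
With ω = v/R, KE_trans = ½Mv² and KE_rot = ½Iω² = ½kMv², so KE_total = ½(1+k)Mv².
The translational fraction is therefore 1/(1+k) = 1/1.667 ≈ 0.600.

fraction ≈ 0.600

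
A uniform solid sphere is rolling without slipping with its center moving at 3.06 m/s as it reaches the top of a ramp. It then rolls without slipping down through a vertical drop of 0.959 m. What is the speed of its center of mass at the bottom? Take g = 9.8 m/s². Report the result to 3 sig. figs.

v ≈ 4.77 m/s

Here I = (2/5)MR², so the shape factor k = I/(MR²) = 0.4.
Since it rolls without slipping, ω = v/R and KE = ½Mv² + ½Iω² = ½(1+k)Mv² = (7/10)Mv².
Conserving energy between top and bottom: (7/10)Mv² = (7/10)Mv₀² + Mgh, hence v² = v₀² + 2gh/(1+k).
v = √(3.06² + 2×9.8×0.959/1.4) = √22.79 ≈ 4.77 m/s.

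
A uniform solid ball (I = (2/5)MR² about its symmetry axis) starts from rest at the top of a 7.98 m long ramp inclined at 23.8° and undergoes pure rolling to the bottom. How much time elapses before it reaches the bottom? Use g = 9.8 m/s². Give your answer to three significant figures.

For this body I = (2/5)MR², i.e. k = I/(MR²) = 0.4.
Newton's second law down the slope: Mg sinθ − f = Ma. The torque equation fR = Iα (with α = a/R) gives f = kMa.
Hence a = g sinθ/(1+k) = 9.8×sin23.8°/1.4 = 2.825 m/s².
With constant a from rest, t = √(2L/a) = √(2·7.98/2.825) ≈ 2.38 s.

t ≈ 2.38 s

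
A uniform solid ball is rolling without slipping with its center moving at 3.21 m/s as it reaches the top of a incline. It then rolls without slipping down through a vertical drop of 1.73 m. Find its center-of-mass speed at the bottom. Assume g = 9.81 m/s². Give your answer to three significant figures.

For this body I = (2/5)MR², i.e. k = I/(MR²) = 0.4.
Rolling without slipping gives ω = v/R, so the total kinetic energy is ½Mv² + ½Iω² = ½(1+k)Mv² = (7/10)Mv².
Energy conservation: (7/10)Mv₀² + Mgh = (7/10)Mv², so v² = v₀² + 2gh/(1+k).
v = √(3.21² + 2×9.81×1.73/1.4) = √34.55 ≈ 5.88 m/s.

v ≈ 5.88 m/s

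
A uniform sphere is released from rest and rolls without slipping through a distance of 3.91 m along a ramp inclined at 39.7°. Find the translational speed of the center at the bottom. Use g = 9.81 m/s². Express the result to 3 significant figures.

v ≈ 5.92 m/s

With I = (2/5)MR², the ratio k = I/(MR²) is 0.4.
The rolling condition ω = v/R makes the rotational term ½I(v/R)² = ½kMv², so KE_total = ½(1+k)Mv² = (7/10)Mv².
The vertical drop is h = L sinθ = 3.91 × sin39.7° = 2.498 m.
Setting Mgh = (7/10)Mv² gives v = √(2gh/(1+k)) = √(2·9.81·2.498/1.4) ≈ 5.92 m/s.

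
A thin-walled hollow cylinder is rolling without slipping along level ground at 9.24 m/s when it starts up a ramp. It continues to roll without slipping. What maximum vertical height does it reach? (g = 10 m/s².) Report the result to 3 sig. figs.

h ≈ 8.54 m

With I = MR², the ratio k = I/(MR²) is 1.
Pure rolling means v = ωR; then KE = ½Mv² + ½I(v/R)² = ½(1+k)Mv² = Mv².
At the top the kinetic energy is zero, so Mv₀² = Mgh.
Thus h = (1+k)v₀²/(2g) = 2 × 9.24² / (2 × 10) ≈ 8.54 m.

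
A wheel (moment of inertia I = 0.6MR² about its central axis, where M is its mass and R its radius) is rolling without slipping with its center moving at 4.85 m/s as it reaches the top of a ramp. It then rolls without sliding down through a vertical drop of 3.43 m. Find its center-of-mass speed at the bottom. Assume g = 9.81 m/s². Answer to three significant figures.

For this body I = 0.6MR², i.e. k = I/(MR²) = 0.6.
The rolling condition ω = v/R makes the rotational term ½I(v/R)² = ½kMv², so KE_total = ½(1+k)Mv² = (4/5)Mv².
Conserving energy between top and bottom: (4/5)Mv² = (4/5)Mv₀² + Mgh, hence v² = v₀² + 2gh/(1+k).
v = √(4.85² + 2×9.81×3.43/1.6) = √65.58 ≈ 8.10 m/s.

v ≈ 8.10 m/s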